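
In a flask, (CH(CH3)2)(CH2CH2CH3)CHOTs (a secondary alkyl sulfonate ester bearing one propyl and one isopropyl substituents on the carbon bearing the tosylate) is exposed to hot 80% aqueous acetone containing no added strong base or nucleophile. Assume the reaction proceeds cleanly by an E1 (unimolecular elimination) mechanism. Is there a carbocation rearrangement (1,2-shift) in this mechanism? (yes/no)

yes

The first-formed carbocation is secondary.
The adjacent isopropyl carbon already bears 2 other carbon substituents and has a hydrogen to migrate; after a 1,2-hydride shift from that carbon the positive charge sits on a tertiary centre.
Tertiary is more stable than secondary, so the shift occurs.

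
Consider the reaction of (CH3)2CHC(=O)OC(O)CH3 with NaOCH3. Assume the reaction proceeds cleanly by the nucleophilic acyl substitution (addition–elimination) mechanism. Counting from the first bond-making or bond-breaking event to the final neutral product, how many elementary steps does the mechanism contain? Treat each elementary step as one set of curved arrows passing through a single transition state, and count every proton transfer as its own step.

Step 1: A lone pair on the O of CH3O⁻ attacks the electrophilic acyl carbon; the π(C=O) electrons move onto oxygen, giving a tetrahedral intermediate.
Step 2: Collapse of the tetrahedral intermediate: the alkoxide oxygen pushes its lone pair back to re-form C=O while CH3CO2⁻ leaves.
Total: 2 elementary steps.

2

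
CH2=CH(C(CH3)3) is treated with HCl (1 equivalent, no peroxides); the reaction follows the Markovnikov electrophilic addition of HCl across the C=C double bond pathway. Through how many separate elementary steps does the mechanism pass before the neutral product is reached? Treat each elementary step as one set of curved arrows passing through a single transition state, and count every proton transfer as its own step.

Step 1: Protonation of the alkene by HCl: the π bond acts as the nucleophile and picks up H⁺, giving the more stable (Markovnikov) secondary carbocation. The H–Cl bond breaks heterolytically, releasing Cl⁻.
Step 2: A 1,2-methyl shift from the adjacent tert-butyl carbon moves the positive charge from the secondary centre to an adjacent carbon, generating a more stable tertiary carbocation.
Step 3: Cl⁻ captures the cation: a lone pair on Cl⁻ fills the empty p orbital, producing the alkyl halide product.
Total: 3 elementary steps.

3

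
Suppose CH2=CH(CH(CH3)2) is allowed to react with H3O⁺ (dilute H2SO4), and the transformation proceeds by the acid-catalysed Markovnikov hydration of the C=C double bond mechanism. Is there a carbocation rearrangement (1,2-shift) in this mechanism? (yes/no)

The first-formed carbocation is secondary.
The adjacent isopropyl carbon already bears 2 other carbon substituents and has a hydrogen to migrate; after a 1,2-hydride shift from that carbon the positive charge sits on a tertiary centre.
Tertiary is more stable than secondary, so the shift occurs.

yes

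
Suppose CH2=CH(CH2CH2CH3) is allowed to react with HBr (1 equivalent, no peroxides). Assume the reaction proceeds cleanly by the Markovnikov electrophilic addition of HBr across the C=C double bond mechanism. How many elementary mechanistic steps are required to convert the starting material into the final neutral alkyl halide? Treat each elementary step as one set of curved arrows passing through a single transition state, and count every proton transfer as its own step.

Step 1: Electrophilic addition begins with the π(C=C) electrons forming a bond to the proton of HBr. Following Markovnikov's rule, the resulting cation is secondary. The H–Br bond breaks heterolytically, releasing Br⁻.
(No 1,2-shift: no single shift to an adjacent carbon would give a more stable cation.)
Step 2: The Br⁻ anion donates a lone pair to the carbocation, forming the new C–Br σ-bond and giving the neutral alkyl halide.
Total: 2 elementary steps.

2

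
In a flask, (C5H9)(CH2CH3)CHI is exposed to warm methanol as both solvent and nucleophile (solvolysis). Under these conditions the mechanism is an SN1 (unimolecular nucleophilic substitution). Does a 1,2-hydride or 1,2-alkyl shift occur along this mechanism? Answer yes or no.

The first-formed carbocation is secondary.
The adjacent cyclopentyl carbon already bears 2 other carbon substituents and has a hydrogen to migrate; after a 1,2-hydride shift from that carbon the positive charge sits on a tertiary centre.
Tertiary is more stable than secondary, so the shift occurs.

yes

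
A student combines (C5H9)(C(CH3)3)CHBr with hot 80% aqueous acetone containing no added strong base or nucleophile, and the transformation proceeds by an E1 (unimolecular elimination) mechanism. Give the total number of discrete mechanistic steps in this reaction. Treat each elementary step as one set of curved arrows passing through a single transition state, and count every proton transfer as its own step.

Step 1: Unassisted departure of Br⁻ (taking the C–Br bonding pair) generates a secondary carbocation.
Step 2: A 1,2-hydride shift from the adjacent cyclopentyl carbon moves the positive charge from the secondary centre to an adjacent carbon, generating a more stable tertiary carbocation.
Step 3: A water molecule (solvent) deprotonates a β-carbon; as the C–H bond breaks, those electrons form the new alkene π bond.
Total: 3 elementary steps.

3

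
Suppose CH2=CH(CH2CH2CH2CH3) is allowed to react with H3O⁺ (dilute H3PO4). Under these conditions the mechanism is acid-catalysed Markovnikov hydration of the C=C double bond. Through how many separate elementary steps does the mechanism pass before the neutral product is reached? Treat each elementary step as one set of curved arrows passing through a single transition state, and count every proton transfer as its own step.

3

Step 1: Electrophilic addition begins with the π(C=C) electrons forming a bond to the proton of H3O⁺. Following Markovnikov's rule, the resulting cation is secondary. H2O is released.
(No 1,2-shift: no single shift to an adjacent carbon would give a more stable cation.)
Step 2: A lone pair on the oxygen of H2O attacks the carbocation, forming a C–O bond and an oxonium ion (a protonated alcohol).
Step 3: H2O removes a proton from the oxonium oxygen, regenerating H3O⁺ and giving the neutral alcohol.
Total: 3 elementary steps.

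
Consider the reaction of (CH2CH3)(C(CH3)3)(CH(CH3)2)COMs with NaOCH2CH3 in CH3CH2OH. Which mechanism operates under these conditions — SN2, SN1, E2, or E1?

E2

Conditions: a strong base with a tertiary substrate bearing a β-hydrogen.
These conditions are the textbook signature of the E2 pathway.
A strong (often hindered) base removes a β-H in concert with loss of the leaving group — bimolecular elimination.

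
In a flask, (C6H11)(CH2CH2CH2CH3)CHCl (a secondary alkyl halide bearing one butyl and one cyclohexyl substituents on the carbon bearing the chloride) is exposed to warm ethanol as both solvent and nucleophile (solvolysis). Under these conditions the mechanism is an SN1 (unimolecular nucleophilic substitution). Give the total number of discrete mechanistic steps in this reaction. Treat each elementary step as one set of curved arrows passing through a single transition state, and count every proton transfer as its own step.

Step 1: Ionisation: the C–Cl σ-bond cleaves heterolytically; both bonding electrons depart with Cl⁻, leaving a secondary carbocation at the α-carbon.
Step 2: A 1,2-hydride shift from the adjacent cyclohexyl carbon moves the positive charge from the secondary centre to an adjacent carbon, generating a more stable tertiary carbocation.
Step 3: CH3CH2OH donates an oxygen lone pair into the empty p orbital of the cation, giving a protonated ether (an oxonium ion).
Step 4: A second solvent molecule removes the proton on oxygen, giving the neutral ether product.
Total: 4 elementary steps.

4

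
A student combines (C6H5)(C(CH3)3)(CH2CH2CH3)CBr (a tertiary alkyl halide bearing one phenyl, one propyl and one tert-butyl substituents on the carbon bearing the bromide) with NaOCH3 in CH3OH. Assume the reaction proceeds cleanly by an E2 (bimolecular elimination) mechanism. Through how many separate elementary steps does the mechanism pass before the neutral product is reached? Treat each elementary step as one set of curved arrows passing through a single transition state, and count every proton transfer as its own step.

Step 1: In one step, CH3O⁻ pulls off a β-proton, the C–Br bond cleaves, and a C=C double bond forms between the α- and β-carbons (E2, anti elimination).
Total: 1 elementary step.

1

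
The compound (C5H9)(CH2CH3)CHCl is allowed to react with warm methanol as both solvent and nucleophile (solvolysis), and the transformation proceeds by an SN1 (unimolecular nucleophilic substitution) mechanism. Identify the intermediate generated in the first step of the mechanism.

secondary carbocation

Step 1: Ionisation: the C–Cl σ-bond cleaves heterolytically; both bonding electrons depart with Cl⁻, leaving a secondary carbocation at the α-carbon.
After step 1 the species present is a secondary carbocation.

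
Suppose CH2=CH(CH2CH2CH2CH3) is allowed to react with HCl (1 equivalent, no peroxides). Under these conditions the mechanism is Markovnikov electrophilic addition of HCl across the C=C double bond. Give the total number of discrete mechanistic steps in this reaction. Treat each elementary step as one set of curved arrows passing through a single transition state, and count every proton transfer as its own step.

2

Step 1: The π electrons of the C=C bond attack a proton of HCl; Markovnikov addition places the new C–H on the less-substituted alkene carbon, so the positive charge ends up on the more-substituted carbon — a secondary carbocation. The H–Cl bond breaks heterolytically, releasing Cl⁻.
(No 1,2-shift: no single shift to an adjacent carbon would give a more stable cation.)
Step 2: The Cl⁻ anion donates a lone pair to the carbocation, forming the new C–Cl σ-bond and giving the neutral alkyl halide.
Total: 2 elementary steps.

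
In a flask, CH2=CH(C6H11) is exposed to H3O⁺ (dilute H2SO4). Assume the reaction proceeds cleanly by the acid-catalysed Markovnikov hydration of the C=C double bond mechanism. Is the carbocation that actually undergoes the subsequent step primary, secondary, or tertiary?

tertiary

Step 1: Protonation of the alkene by H3O⁺: the π bond acts as the nucleophile and picks up H⁺, giving the more stable (Markovnikov) secondary carbocation. H2O is released.
Step 2: A 1,2-hydride shift from the adjacent cyclohexyl carbon moves the positive charge from the secondary centre to an adjacent carbon, generating a more stable tertiary carbocation.
The cation rearranges from secondary to tertiary via a 1,2-hydride shift from the adjacent cyclohexyl carbon; the tertiary cation is what reacts next.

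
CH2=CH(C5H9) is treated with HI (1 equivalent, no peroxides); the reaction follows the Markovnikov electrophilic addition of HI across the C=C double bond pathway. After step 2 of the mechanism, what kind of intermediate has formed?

tertiary carbocation

Step 1: Protonation of the alkene by HI: the π bond acts as the nucleophile and picks up H⁺, giving the more stable (Markovnikov) secondary carbocation. The H–I bond breaks heterolytically, releasing I⁻.
Step 2: A hydride (H with its bonding pair) migrates from the adjacent cyclopentyl carbon to the cationic centre — a 1,2-hydride shift — upgrading the secondary cation to a tertiary one.
After step 2 the species present is a tertiary carbocation.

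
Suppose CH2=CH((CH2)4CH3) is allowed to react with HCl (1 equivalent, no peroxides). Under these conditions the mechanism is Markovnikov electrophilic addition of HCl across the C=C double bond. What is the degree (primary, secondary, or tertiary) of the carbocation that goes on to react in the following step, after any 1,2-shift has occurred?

Step 1: Electrophilic addition begins with the π(C=C) electrons forming a bond to the proton of HCl. Following Markovnikov's rule, the resulting cation is secondary. The H–Cl bond breaks heterolytically, releasing Cl⁻.
No single 1,2-shift to an adjacent carbon would give a more-substituted cation, so no rearrangement occurs.

secondary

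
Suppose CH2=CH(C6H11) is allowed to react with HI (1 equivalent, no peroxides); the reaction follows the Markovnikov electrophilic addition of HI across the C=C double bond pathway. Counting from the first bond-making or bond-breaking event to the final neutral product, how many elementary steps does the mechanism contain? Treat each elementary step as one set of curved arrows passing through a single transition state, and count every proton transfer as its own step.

Step 1: Electrophilic addition begins with the π(C=C) electrons forming a bond to the proton of HI. Following Markovnikov's rule, the resulting cation is secondary. The H–I bond breaks heterolytically, releasing I⁻.
Step 2: A hydride (H with its bonding pair) migrates from the adjacent cyclohexyl carbon to the cationic centre — a 1,2-hydride shift — upgrading the secondary cation to a tertiary one.
Step 3: Nucleophilic attack by I⁻ on the carbocation completes the addition, giving R–I.
Total: 3 elementary steps.

3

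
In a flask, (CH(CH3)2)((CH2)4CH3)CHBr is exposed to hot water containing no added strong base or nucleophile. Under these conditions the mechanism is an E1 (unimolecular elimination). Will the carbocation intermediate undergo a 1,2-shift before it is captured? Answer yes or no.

yes

The first-formed carbocation is secondary.
The adjacent isopropyl carbon already bears 2 other carbon substituents and has a hydrogen to migrate; after a 1,2-hydride shift from that carbon the positive charge sits on a tertiary centre.
Tertiary is more stable than secondary, so the shift occurs.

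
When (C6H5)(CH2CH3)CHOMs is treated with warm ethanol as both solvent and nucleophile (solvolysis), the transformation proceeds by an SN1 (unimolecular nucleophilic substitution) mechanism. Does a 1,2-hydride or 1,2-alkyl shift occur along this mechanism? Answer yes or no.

no

The first-formed carbocation is secondary.
No single 1,2-shift to an adjacent carbon would produce a more-substituted cation than the one already present, so no rearrangement occurs.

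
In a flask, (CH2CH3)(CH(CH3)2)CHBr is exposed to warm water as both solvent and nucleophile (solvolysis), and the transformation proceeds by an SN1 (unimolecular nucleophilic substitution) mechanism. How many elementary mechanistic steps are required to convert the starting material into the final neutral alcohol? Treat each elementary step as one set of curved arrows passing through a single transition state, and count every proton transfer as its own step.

Step 1: Unassisted departure of Br⁻ (taking the C–Br bonding pair) generates a secondary carbocation.
Step 2: Carbocation rearrangement: a 1,2-hydride shift from the adjacent isopropyl carbon converts the initially-formed secondary cation into the more stable tertiary cation.
Step 3: A lone pair on the oxygen of H2O attacks the carbocation, forming a new C–O σ-bond and an oxonium ion.
Step 4: Deprotonation of the oxonium oxygen by solvent water yields the neutral alcohol.
Total: 4 elementary steps.

4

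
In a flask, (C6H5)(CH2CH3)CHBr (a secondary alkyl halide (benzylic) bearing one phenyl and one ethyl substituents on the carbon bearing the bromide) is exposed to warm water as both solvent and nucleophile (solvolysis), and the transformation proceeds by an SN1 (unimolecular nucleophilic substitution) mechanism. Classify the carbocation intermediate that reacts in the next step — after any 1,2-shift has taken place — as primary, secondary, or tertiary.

secondary

Step 1: The C–Br bond breaks with both electrons going to the bromide; Br⁻ leaves and a secondary carbocation remains.
No single 1,2-shift to an adjacent carbon would give a more-substituted cation, so no rearrangement occurs.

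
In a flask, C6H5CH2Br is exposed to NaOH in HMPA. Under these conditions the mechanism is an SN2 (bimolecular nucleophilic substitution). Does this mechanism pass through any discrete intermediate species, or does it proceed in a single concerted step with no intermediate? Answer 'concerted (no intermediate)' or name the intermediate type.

concerted (no intermediate)

OH⁻ attacks the back face of the α-carbon while Br⁻ departs with the C–Br bonding pair — a single concerted displacement through a pentacoordinate transition state.
All bond changes occur in one transition state; no discrete intermediate is formed.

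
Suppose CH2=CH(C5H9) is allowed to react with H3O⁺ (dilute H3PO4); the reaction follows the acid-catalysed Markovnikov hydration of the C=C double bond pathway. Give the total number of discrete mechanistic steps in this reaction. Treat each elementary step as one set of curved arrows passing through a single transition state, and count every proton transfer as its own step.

Step 1: The π electrons of the C=C bond attack a proton of H3O⁺; Markovnikov addition places the new C–H on the less-substituted alkene carbon, so the positive charge ends up on the more-substituted carbon — a secondary carbocation. H2O is released.
Step 2: A hydride (H with its bonding pair) migrates from the adjacent cyclopentyl carbon to the cationic centre — a 1,2-hydride shift — upgrading the secondary cation to a tertiary one.
Step 3: Nucleophilic capture of the cation by H2O produces the protonated alcohol (an oxonium ion).
Step 4: H2O removes a proton from the oxonium oxygen, regenerating H3O⁺ and giving the neutral alcohol.
Total: 4 elementary steps.

4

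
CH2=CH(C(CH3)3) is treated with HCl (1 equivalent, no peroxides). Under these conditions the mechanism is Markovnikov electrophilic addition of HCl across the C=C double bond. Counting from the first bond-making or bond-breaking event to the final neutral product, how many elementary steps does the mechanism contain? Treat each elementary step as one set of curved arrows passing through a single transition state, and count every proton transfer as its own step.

Step 1: Electrophilic addition begins with the π(C=C) electrons forming a bond to the proton of HCl. Following Markovnikov's rule, the resulting cation is secondary. The H–Cl bond breaks heterolytically, releasing Cl⁻.
Step 2: Carbocation rearrangement: a 1,2-methyl shift from the adjacent tert-butyl carbon converts the initially-formed secondary cation into the more stable tertiary cation.
Step 3: Cl⁻ captures the cation: a lone pair on Cl⁻ fills the empty p orbital, producing the alkyl halide product.
Total: 3 elementary steps.

3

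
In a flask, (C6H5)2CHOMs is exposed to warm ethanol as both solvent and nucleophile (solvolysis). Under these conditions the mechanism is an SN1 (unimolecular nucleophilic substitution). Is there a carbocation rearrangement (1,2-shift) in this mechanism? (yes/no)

The first-formed carbocation is secondary.
No single 1,2-shift to an adjacent carbon would produce a more-substituted cation than the one already present, so no rearrangement occurs.

no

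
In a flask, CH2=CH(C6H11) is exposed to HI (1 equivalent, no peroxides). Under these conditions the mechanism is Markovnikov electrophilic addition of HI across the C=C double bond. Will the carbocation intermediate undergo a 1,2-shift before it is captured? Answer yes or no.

yes

The first-formed carbocation is secondary.
The adjacent cyclohexyl carbon already bears 2 other carbon substituents and has a hydrogen to migrate; after a 1,2-hydride shift from that carbon the positive charge sits on a tertiary centre.
Tertiary is more stable than secondary, so the shift occurs.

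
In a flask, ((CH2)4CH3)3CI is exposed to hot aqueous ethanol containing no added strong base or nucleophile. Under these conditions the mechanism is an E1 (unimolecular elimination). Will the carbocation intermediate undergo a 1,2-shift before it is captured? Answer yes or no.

no

The first-formed carbocation is tertiary.
No single 1,2-shift to an adjacent carbon would produce a more-substituted cation than the one already present, so no rearrangement occurs.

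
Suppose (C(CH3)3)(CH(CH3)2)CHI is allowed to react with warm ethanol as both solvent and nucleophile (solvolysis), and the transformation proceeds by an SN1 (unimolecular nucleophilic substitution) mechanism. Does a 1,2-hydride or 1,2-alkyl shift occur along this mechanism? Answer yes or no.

The first-formed carbocation is secondary.
The adjacent isopropyl carbon already bears 2 other carbon substituents and has a hydrogen to migrate; after a 1,2-hydride shift from that carbon the positive charge sits on a tertiary centre.
Tertiary is more stable than secondary, so the shift occurs.

yes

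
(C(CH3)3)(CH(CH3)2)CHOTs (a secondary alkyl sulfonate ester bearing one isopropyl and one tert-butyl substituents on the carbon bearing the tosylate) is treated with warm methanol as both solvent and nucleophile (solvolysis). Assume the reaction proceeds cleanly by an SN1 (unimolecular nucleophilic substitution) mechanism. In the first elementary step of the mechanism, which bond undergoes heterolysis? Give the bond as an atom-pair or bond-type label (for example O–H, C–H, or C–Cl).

Step 1: Ionisation: the C–O σ-bond cleaves heterolytically; both bonding electrons depart with TsO⁻, leaving a secondary carbocation at the α-carbon.
The bond broken in this step is the C–O bond.

C–O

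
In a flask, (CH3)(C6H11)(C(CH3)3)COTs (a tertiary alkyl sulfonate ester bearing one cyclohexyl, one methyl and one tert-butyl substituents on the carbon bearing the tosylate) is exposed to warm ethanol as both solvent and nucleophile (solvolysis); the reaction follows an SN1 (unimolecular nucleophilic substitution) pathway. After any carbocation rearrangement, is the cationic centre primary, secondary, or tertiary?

tertiary

Step 1: The C–O bond breaks with both electrons going to the tosylate; TsO⁻ leaves and a tertiary carbocation remains.
No single 1,2-shift to an adjacent carbon would give a more-substituted cation, so no rearrangement occurs.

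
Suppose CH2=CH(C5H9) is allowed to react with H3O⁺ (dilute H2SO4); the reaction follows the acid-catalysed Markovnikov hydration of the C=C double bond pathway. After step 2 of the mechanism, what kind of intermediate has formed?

tertiary carbocation

Step 1: Protonation of the alkene by H3O⁺: the π bond acts as the nucleophile and picks up H⁺, giving the more stable (Markovnikov) secondary carbocation. H2O is released.
Step 2: Carbocation rearrangement: a 1,2-hydride shift from the adjacent cyclopentyl carbon converts the initially-formed secondary cation into the more stable tertiary cation.
After step 2 the species present is a tertiary carbocation.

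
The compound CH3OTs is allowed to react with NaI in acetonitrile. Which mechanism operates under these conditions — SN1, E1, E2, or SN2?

Conditions: a methyl substrate with a strong nucleophile in the polar aprotic solvent acetonitrile.
These conditions are the textbook signature of the SN2 pathway.
An unhindered substrate with a strong nucleophile in a polar aprotic solvent favours one-step backside displacement.

SN2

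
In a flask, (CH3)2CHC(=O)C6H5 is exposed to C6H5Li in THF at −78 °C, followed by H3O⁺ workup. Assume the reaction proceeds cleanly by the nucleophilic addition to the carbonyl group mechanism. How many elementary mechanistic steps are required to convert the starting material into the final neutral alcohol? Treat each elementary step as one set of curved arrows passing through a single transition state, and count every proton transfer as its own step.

Step 1: Nucleophilic addition: the carbanion-like carbon of C6H5Li adds to the carbonyl carbon, pushing the π(C=O) electron pair onto oxygen and giving a tetrahedral alkoxide.
Step 2: The alkoxide picks up a proton during H3O⁺ workup to yield an alcohol.
Total: 2 elementary steps.

2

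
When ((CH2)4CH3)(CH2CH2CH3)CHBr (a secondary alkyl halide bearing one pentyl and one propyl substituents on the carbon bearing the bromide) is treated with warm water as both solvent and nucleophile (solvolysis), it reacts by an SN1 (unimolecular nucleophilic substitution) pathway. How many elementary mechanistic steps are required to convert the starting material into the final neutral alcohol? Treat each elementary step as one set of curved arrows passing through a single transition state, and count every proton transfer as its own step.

Step 1: Ionisation: the C–Br σ-bond cleaves heterolytically; both bonding electrons depart with Br⁻, leaving a secondary carbocation at the α-carbon.
(No 1,2-shift: no single shift to an adjacent carbon would give a more stable cation.)
Step 2: A lone pair on the oxygen of H2O attacks the carbocation, forming a new C–O σ-bond and an oxonium ion.
Step 3: Deprotonation of the oxonium oxygen by solvent water yields the neutral alcohol.
Total: 3 elementary steps.

3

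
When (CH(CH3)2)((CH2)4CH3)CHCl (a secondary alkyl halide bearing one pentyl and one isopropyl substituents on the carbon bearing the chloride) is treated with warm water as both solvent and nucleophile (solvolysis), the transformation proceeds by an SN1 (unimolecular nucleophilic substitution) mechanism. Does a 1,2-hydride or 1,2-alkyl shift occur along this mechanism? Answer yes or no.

The first-formed carbocation is secondary.
The adjacent isopropyl carbon already bears 2 other carbon substituents and has a hydrogen to migrate; after a 1,2-hydride shift from that carbon the positive charge sits on a tertiary centre.
Tertiary is more stable than secondary, so the shift occurs.

yes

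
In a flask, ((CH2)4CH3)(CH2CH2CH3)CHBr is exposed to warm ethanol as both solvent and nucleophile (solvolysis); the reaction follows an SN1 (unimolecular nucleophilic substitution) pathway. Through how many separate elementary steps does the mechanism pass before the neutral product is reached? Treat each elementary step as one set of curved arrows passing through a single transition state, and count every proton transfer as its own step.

3

Step 1: The C–Br bond breaks with both electrons going to the bromide; Br⁻ leaves and a secondary carbocation remains.
(No 1,2-shift: no single shift to an adjacent carbon would give a more stable cation.)
Step 2: A lone pair on the oxygen of CH3CH2OH attacks the carbocation, forming a new C–O σ-bond and an oxonium ion.
Step 3: Deprotonation of the oxonium oxygen by solvent ethanol yields the neutral ether.
Total: 3 elementary steps.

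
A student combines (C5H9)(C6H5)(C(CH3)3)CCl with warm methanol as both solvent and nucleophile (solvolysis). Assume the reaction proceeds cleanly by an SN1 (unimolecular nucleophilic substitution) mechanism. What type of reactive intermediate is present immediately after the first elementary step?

tertiary carbocation

Step 1: Rate-determining heterolysis of the C–Cl bond gives Cl⁻ and a tertiary carbocation.
After step 1 the species present is a tertiary carbocation.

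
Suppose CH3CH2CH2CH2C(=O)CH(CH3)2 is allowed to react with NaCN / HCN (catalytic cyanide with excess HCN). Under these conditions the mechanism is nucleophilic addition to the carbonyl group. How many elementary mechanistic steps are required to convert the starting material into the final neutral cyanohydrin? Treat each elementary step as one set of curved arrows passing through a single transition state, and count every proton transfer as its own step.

2

Step 1: A lone pair / filled orbital on CN⁻ attacks the electrophilic carbonyl carbon; the π(C=O) electrons shift onto oxygen, producing a tetrahedral alkoxide intermediate.
Step 2: The alkoxide is protonated in situ by undissociated HCN, yielding a cyanohydrin; the CN⁻ so formed carries on the cycle.
Total: 2 elementary steps.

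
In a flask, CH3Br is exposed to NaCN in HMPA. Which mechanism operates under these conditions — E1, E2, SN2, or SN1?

SN2

Conditions: a methyl substrate with a strong nucleophile in the polar aprotic solvent HMPA.
These conditions are the textbook signature of the SN2 pathway.
An unhindered substrate with a strong nucleophile in a polar aprotic solvent favours one-step backside displacement.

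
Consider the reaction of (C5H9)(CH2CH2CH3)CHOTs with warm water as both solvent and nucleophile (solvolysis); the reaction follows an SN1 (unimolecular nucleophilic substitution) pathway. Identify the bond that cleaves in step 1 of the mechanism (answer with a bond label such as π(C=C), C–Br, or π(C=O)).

Step 1: Ionisation: the C–O σ-bond cleaves heterolytically; both bonding electrons depart with TsO⁻, leaving a secondary carbocation at the α-carbon.
The bond broken in this step is the C–O bond.

C–O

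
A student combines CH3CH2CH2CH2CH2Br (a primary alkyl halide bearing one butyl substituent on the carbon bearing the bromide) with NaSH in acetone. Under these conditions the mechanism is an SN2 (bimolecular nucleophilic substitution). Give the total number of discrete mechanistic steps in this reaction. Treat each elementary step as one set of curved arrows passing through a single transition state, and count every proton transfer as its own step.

1

Step 1: The hydrosulfide nucleophile donates a lone pair from S to the α-carbon in a backside attack; simultaneously the C–Br σ-bond breaks and both of its electrons leave with Br⁻. One concerted step with inversion of configuration.
Total: 1 elementary step.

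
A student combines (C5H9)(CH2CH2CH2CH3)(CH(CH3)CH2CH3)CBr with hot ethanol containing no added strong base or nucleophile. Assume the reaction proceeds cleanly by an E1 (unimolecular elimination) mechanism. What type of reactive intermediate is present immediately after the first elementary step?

Step 1: Ionisation: the C–Br σ-bond cleaves heterolytically; both bonding electrons depart with Br⁻, leaving a tertiary carbocation at the α-carbon.
After step 1 the species present is a tertiary carbocation.

tertiary carbocation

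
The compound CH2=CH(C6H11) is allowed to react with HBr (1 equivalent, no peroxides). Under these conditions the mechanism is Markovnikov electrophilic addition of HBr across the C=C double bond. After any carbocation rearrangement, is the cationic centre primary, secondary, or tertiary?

tertiary

Step 1: Electrophilic addition begins with the π(C=C) electrons forming a bond to the proton of HBr. Following Markovnikov's rule, the resulting cation is secondary. The H–Br bond breaks heterolytically, releasing Br⁻.
Step 2: Carbocation rearrangement: a 1,2-hydride shift from the adjacent cyclohexyl carbon converts the initially-formed secondary cation into the more stable tertiary cation.
The cation rearranges from secondary to tertiary via a 1,2-hydride shift from the adjacent cyclohexyl carbon; the tertiary cation is what reacts next.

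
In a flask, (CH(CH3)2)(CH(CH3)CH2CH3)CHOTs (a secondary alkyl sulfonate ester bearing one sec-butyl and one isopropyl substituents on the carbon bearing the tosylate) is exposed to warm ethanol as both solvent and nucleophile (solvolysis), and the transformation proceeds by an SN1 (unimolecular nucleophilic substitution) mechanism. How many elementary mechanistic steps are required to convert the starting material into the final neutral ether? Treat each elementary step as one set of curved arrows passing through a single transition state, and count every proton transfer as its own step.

4

Step 1: Ionisation: the C–O σ-bond cleaves heterolytically; both bonding electrons depart with TsO⁻, leaving a secondary carbocation at the α-carbon.
Step 2: A hydride (H with its bonding pair) migrates from the adjacent sec-butyl carbon to the cationic centre — a 1,2-hydride shift — upgrading the secondary cation to a tertiary one.
Step 3: CH3CH2OH donates an oxygen lone pair into the empty p orbital of the cation, giving a protonated ether (an oxonium ion).
Step 4: Proton transfer from the O–H of the oxonium ion to a solvent molecule delivers the neutral ether.
Total: 4 elementary steps.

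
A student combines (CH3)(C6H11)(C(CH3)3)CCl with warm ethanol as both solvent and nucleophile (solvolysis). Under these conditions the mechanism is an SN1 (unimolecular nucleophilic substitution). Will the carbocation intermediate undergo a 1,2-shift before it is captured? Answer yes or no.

The first-formed carbocation is tertiary.
No single 1,2-shift to an adjacent carbon would produce a more-substituted cation than the one already present, so no rearrangement occurs.

no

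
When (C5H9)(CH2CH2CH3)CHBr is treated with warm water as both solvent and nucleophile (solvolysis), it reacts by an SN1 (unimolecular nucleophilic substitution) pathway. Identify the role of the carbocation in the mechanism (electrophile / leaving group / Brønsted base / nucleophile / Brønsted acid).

Step 3: Nucleophilic capture: the oxygen of H2O bonds to the cationic carbon, producing an oxonium-ion intermediate.
The carbocation accepts an electron pair into an empty or π* orbital — it is the electrophile.

electrophile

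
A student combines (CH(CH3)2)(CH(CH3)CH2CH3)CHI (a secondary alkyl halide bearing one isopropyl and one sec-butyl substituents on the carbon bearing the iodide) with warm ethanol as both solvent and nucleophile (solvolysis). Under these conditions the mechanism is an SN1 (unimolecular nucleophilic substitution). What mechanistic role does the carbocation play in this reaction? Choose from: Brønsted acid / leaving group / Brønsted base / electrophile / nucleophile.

Step 3: A lone pair on the oxygen of CH3CH2OH attacks the carbocation, forming a new C–O σ-bond and an oxonium ion.
The carbocation accepts an electron pair into an empty or π* orbital — it is the electrophile.

electrophile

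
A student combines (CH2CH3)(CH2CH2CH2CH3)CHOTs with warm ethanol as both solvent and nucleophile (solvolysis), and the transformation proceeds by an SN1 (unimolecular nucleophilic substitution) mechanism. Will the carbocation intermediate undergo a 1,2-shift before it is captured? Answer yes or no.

no

The first-formed carbocation is secondary.
No single 1,2-shift to an adjacent carbon would produce a more-substituted cation than the one already present, so no rearrangement occurs.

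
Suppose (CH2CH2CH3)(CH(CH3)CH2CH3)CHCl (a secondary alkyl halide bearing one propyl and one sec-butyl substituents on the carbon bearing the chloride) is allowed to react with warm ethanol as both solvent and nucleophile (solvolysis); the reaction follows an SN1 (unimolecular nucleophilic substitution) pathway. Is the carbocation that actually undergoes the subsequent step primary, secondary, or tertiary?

tertiary

Step 1: Rate-determining heterolysis of the C–Cl bond gives Cl⁻ and a secondary carbocation.
Step 2: A 1,2-hydride shift from the adjacent sec-butyl carbon moves the positive charge from the secondary centre to an adjacent carbon, generating a more stable tertiary carbocation.
The cation rearranges from secondary to tertiary via a 1,2-hydride shift from the adjacent sec-butyl carbon; the tertiary cation is what reacts next.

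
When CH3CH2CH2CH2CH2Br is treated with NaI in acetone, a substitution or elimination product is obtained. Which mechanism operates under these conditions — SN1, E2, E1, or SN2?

Conditions: a primary substrate with a strong nucleophile in the polar aprotic solvent acetone.
These conditions are the textbook signature of the SN2 pathway.
An unhindered substrate with a strong nucleophile in a polar aprotic solvent favours one-step backside displacement.

SN2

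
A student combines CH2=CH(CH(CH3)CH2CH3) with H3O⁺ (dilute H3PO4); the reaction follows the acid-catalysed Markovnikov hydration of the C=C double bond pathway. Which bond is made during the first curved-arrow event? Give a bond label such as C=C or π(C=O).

Step 1: Protonation of the alkene by H3O⁺: the π bond acts as the nucleophile and picks up H⁺, giving the more stable (Markovnikov) secondary carbocation. H2O is released.
The bond formed in this step is the C–H bond.

C–H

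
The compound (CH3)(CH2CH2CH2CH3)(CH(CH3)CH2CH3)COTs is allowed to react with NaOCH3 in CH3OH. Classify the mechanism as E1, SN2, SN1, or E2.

E2

Conditions: a strong base with a tertiary substrate bearing a β-hydrogen.
These conditions are the textbook signature of the E2 pathway.
A strong (often hindered) base removes a β-H in concert with loss of the leaving group — bimolecular elimination.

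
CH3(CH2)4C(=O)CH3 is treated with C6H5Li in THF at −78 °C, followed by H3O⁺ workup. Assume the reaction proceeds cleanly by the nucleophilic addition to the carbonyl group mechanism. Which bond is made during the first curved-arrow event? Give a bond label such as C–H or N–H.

C–C

Step 1: Nucleophilic addition: the carbanion-like carbon of C6H5Li adds to the carbonyl carbon, pushing the π(C=O) electron pair onto oxygen and giving a tetrahedral alkoxide.
The bond formed in this step is the C–C bond.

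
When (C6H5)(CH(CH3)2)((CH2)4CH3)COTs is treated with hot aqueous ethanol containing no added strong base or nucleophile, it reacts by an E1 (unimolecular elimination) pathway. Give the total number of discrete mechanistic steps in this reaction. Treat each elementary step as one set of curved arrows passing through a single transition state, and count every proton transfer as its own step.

2

Step 1: Ionisation: the C–O σ-bond cleaves heterolytically; both bonding electrons depart with TsO⁻, leaving a tertiary carbocation at the α-carbon.
(No 1,2-shift: no single shift to an adjacent carbon would give a more stable cation.)
Step 2: Loss of a β-proton to a water (or ethanol) molecule of the solvent: the C–H bonding pair collapses toward the cationic carbon to form the C=C π bond, yielding the alkene.
Total: 2 elementary steps.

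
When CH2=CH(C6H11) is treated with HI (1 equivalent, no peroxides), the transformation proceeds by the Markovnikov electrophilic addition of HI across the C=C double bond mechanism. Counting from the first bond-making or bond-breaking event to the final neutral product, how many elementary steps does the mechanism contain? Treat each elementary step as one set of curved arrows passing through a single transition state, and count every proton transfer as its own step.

3

Step 1: Protonation of the alkene by HI: the π bond acts as the nucleophile and picks up H⁺, giving the more stable (Markovnikov) secondary carbocation. The H–I bond breaks heterolytically, releasing I⁻.
Step 2: A hydride (H with its bonding pair) migrates from the adjacent cyclohexyl carbon to the cationic centre — a 1,2-hydride shift — upgrading the secondary cation to a tertiary one.
Step 3: I⁻ captures the cation: a lone pair on I⁻ fills the empty p orbital, producing the alkyl halide product.
Total: 3 elementary steps.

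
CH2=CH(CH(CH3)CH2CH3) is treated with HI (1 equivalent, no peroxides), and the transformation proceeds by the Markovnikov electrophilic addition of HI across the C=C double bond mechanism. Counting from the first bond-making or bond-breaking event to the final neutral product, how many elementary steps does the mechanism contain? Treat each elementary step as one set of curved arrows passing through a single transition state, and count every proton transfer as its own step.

Step 1: Electrophilic addition begins with the π(C=C) electrons forming a bond to the proton of HI. Following Markovnikov's rule, the resulting cation is secondary. The H–I bond breaks heterolytically, releasing I⁻.
Step 2: Carbocation rearrangement: a 1,2-hydride shift from the adjacent sec-butyl carbon converts the initially-formed secondary cation into the more stable tertiary cation.
Step 3: The I⁻ anion donates a lone pair to the carbocation, forming the new C–I σ-bond and giving the neutral alkyl halide.
Total: 3 elementary steps.

3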